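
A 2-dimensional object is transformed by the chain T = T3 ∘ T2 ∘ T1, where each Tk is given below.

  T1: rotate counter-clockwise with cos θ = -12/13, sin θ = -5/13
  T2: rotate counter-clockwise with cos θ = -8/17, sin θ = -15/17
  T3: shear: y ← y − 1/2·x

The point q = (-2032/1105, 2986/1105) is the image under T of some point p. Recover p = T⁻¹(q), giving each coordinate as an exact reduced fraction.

T1 = [-12/13 5/13 0; -5/13 -12/13 0; 0 0 1]
T2·T1 = [21/221 -220/221 0; 220/221 21/221 0; 0 0 1]
T3·…·T1 = [21/221 -220/221 0; 419/442 131/221 0; 0 0 1]
det M = 1; M⁻¹ = [131/221 220/221 0; -419/442 21/221 0; 0 0 1]
M⁻¹ · (-2032/1105, 2986/1105)ᵀ = (8/5, 2)ᵀ

p = (8/5, 2)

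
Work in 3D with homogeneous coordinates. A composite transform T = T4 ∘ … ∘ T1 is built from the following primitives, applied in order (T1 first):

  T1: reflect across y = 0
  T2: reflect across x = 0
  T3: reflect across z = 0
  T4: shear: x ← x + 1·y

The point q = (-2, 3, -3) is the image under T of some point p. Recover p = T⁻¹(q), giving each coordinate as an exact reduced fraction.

T1 = [1 0 0 0; 0 -1 0 0; 0 0 1 0; 0 0 0 1]
T2·T1 = [-1 0 0 0; 0 -1 0 0; 0 0 1 0; 0 0 0 1]
T3·…·T1 = [-1 0 0 0; 0 -1 0 0; 0 0 -1 0; 0 0 0 1]
T4·…·T1 = [-1 -1 0 0; 0 -1 0 0; 0 0 -1 0; 0 0 0 1]
det M = -1; M⁻¹ = [-1 1 0 0; 0 -1 0 0; 0 0 -1 0; 0 0 0 1]
M⁻¹ · (-2, 3, -3)ᵀ = (5, -3, 3)ᵀ

p = (5, -3, 3)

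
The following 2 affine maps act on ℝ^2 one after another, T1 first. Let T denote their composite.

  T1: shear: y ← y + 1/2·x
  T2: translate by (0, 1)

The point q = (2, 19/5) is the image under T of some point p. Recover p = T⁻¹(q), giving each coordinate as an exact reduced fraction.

T1 = [1 0 0; 1/2 1 0; 0 0 1]
T2·T1 = [1 0 0; 1/2 1 1; 0 0 1]
det M = 1; M⁻¹ = [1 0 0; -1/2 1 -1; 0 0 1]
M⁻¹ · (2, 19/5)ᵀ = (2, 9/5)ᵀ

p = (2, 9/5)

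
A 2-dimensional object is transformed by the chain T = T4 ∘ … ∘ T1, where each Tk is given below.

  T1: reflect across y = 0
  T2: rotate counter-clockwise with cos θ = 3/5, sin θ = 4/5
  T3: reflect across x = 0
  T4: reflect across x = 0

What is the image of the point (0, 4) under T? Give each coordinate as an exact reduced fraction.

T(p) = (16/5, -12/5)

T1 reflect across y = 0: (0, 4) → (0, -4)
T2 rotate counter-clockwise with cos θ = 3/5, sin θ = 4/5: (0, -4) → (16/5, -12/5)
T3 reflect across x = 0: (16/5, -12/5) → (-16/5, -12/5)
T4 reflect across x = 0: (-16/5, -12/5) → (16/5, -12/5)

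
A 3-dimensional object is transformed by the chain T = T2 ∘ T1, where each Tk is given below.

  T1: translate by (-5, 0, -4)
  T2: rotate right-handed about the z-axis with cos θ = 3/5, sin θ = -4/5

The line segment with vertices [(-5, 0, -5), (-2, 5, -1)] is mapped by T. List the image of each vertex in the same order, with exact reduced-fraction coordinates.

image vertices: (-6, 8, -9), (-1/5, 43/5, -5)

T1 translate by (-5, 0, -4): (-5, 0, -5) → (-10, 0, -9); (-2, 5, -1) → (-7, 5, -5)
T2 rotate right-handed about the z-axis with cos θ = 3/5, sin θ = -4/5: (-10, 0, -9) → (-6, 8, -9); (-7, 5, -5) → (-1/5, 43/5, -5)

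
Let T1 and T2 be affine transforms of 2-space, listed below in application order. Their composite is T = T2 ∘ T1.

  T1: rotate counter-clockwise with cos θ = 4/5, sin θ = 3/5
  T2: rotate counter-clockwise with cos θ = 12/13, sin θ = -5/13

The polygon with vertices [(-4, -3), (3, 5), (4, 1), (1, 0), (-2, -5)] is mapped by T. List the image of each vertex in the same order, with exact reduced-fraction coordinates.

image vertices: (-204/65, -253/65), (109/65, 363/65), (236/65, 127/65), (63/65, 16/65), (-46/65, -347/65)

T1 rotate counter-clockwise with cos θ = 4/5, sin θ = 3/5: (-4, -3) → (-7/5, -24/5); (3, 5) → (-3/5, 29/5); (4, 1) → (13/5, 16/5); (1, 0) → (4/5, 3/5); (-2, -5) → (7/5, -26/5)
T2 rotate counter-clockwise with cos θ = 12/13, sin θ = -5/13: (-7/5, -24/5) → (-204/65, -253/65); (-3/5, 29/5) → (109/65, 363/65); (13/5, 16/5) → (236/65, 127/65); (4/5, 3/5) → (63/65, 16/65); (7/5, -26/5) → (-46/65, -347/65)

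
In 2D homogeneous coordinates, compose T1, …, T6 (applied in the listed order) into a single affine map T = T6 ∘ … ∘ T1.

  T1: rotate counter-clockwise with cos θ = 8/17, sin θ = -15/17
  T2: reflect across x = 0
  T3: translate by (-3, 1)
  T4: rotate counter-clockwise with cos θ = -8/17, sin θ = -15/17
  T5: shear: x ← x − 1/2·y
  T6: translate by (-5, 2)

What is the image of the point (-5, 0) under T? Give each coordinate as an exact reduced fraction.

T(p) = (617/578, 7/289)

T1 rotate counter-clockwise with cos θ = 8/17, sin θ = -15/17: (-5, 0) → (-40/17, 75/17)
T2 reflect across x = 0: (-40/17, 75/17) → (40/17, 75/17)
T3 translate by (-3, 1): (40/17, 75/17) → (-11/17, 92/17)
T4 rotate counter-clockwise with cos θ = -8/17, sin θ = -15/17: (-11/17, 92/17) → (1468/289, -571/289)
T5 shear: x ← x − 1/2·y: (1468/289, -571/289) → (3507/578, -571/289)
T6 translate by (-5, 2): (3507/578, -571/289) → (617/578, 7/289)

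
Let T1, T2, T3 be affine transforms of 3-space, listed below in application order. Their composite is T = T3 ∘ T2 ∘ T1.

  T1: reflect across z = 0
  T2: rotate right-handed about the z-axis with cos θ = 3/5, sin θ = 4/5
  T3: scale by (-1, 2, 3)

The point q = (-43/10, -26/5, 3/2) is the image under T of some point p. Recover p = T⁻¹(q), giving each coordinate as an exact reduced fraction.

p = (1/2, -5, -1/2)

T1 = [1 0 0 0; 0 1 0 0; 0 0 -1 0; 0 0 0 1]
T2·T1 = [3/5 -4/5 0 0; 4/5 3/5 0 0; 0 0 -1 0; 0 0 0 1]
T3·…·T1 = [-3/5 4/5 0 0; 8/5 6/5 0 0; 0 0 -3 0; 0 0 0 1]
det M = 6; M⁻¹ = [-3/5 2/5 0 0; 4/5 3/10 0 0; 0 0 -1/3 0; 0 0 0 1]
M⁻¹ · (-43/10, -26/5, 3/2)ᵀ = (1/2, -5, -1/2)ᵀ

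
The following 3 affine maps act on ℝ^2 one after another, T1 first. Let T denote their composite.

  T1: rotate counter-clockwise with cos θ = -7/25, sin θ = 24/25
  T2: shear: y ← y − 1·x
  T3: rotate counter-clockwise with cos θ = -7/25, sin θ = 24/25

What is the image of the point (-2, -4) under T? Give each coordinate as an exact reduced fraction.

T(p) = (94/25, 142/25)

T1 rotate counter-clockwise with cos θ = -7/25, sin θ = 24/25: (-2, -4) → (22/5, -4/5)
T2 shear: y ← y − 1·x: (22/5, -4/5) → (22/5, -26/5)
T3 rotate counter-clockwise with cos θ = -7/25, sin θ = 24/25: (22/5, -26/5) → (94/25, 142/25)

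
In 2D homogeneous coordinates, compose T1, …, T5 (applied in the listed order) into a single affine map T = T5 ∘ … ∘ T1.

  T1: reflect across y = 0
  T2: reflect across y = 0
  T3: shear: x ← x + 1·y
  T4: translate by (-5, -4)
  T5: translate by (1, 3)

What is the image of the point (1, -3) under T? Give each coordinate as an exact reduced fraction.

T1 reflect across y = 0: (1, -3) → (1, 3)
T2 reflect across y = 0: (1, 3) → (1, -3)
T3 shear: x ← x + 1·y: (1, -3) → (-2, -3)
T4 translate by (-5, -4): (-2, -3) → (-7, -7)
T5 translate by (1, 3): (-7, -7) → (-6, -4)

T(p) = (-6, -4)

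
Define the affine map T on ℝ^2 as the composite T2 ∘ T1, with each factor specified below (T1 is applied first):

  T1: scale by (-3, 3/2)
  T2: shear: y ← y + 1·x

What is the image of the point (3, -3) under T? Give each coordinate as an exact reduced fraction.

T(p) = (-9, -27/2)

T1 scale by (-3, 3/2): (3, -3) → (-9, -9/2)
T2 shear: y ← y + 1·x: (-9, -9/2) → (-9, -27/2)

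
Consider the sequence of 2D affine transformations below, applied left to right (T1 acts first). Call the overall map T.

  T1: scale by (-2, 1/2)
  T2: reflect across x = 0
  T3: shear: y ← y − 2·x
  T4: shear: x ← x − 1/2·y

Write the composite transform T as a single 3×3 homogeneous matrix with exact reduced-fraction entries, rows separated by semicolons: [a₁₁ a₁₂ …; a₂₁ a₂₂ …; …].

T = [4 -1/4 0; -4 1/2 0; 0 0 1]

T1 = [-2 0 0; 0 1/2 0; 0 0 1]
T2·T1 = [2 0 0; 0 1/2 0; 0 0 1]
T3·…·T1 = [2 0 0; -4 1/2 0; 0 0 1]
T4·…·T1 = [4 -1/4 0; -4 1/2 0; 0 0 1]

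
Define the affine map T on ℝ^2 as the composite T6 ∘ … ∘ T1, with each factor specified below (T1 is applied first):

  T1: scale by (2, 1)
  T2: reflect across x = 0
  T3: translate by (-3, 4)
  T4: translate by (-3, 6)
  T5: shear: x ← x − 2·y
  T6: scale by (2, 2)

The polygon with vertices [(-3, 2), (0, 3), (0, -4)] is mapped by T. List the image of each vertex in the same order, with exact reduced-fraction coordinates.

image vertices: (-48, 24), (-64, 26), (-36, 12)

T1 scale by (2, 1): (-3, 2) → (-6, 2); (0, 3) → (0, 3); (0, -4) → (0, -4)
T2 reflect across x = 0: (-6, 2) → (6, 2); (0, 3) → (0, 3); (0, -4) → (0, -4)
T3 translate by (-3, 4): (6, 2) → (3, 6); (0, 3) → (-3, 7); (0, -4) → (-3, 0)
T4 translate by (-3, 6): (3, 6) → (0, 12); (-3, 7) → (-6, 13); (-3, 0) → (-6, 6)
T5 shear: x ← x − 2·y: (0, 12) → (-24, 12); (-6, 13) → (-32, 13); (-6, 6) → (-18, 6)
T6 scale by (2, 2): (-24, 12) → (-48, 24); (-32, 13) → (-64, 26); (-18, 6) → (-36, 12)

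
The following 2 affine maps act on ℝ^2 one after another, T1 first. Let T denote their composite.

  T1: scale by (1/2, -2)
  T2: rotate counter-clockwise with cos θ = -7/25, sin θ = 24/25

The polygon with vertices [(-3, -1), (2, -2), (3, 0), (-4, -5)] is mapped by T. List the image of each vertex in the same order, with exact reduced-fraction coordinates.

image vertices: (-3/2, -2), (-103/25, -4/25), (-21/50, 36/25), (-226/25, -118/25)

T1 scale by (1/2, -2): (-3, -1) → (-3/2, 2); (2, -2) → (1, 4); (3, 0) → (3/2, 0); (-4, -5) → (-2, 10)
T2 rotate counter-clockwise with cos θ = -7/25, sin θ = 24/25: (-3/2, 2) → (-3/2, -2); (1, 4) → (-103/25, -4/25); (3/2, 0) → (-21/50, 36/25); (-2, 10) → (-226/25, -118/25)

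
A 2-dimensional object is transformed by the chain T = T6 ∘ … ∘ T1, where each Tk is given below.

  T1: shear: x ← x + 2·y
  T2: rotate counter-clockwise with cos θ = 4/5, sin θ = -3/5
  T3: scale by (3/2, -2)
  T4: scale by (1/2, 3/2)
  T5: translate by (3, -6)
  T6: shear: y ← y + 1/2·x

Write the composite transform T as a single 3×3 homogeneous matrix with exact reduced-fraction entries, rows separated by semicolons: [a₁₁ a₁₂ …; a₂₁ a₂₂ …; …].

T1 = [1 2 0; 0 1 0; 0 0 1]
T2·T1 = [4/5 11/5 0; -3/5 -2/5 0; 0 0 1]
T3·…·T1 = [6/5 33/10 0; 6/5 4/5 0; 0 0 1]
T4·…·T1 = [3/5 33/20 0; 9/5 6/5 0; 0 0 1]
T5·…·T1 = [3/5 33/20 3; 9/5 6/5 -6; 0 0 1]
T6·…·T1 = [3/5 33/20 3; 21/10 81/40 -9/2; 0 0 1]

T = [3/5 33/20 3; 21/10 81/40 -9/2; 0 0 1]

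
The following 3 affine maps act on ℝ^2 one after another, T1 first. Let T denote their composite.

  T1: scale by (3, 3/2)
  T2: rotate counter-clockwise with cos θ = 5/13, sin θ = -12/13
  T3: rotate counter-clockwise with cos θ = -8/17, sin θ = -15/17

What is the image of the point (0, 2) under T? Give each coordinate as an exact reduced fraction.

T1 scale by (3, 3/2): (0, 2) → (0, 3)
T2 rotate counter-clockwise with cos θ = 5/13, sin θ = -12/13: (0, 3) → (36/13, 15/13)
T3 rotate counter-clockwise with cos θ = -8/17, sin θ = -15/17: (36/13, 15/13) → (-63/221, -660/221)

T(p) = (-63/221, -660/221)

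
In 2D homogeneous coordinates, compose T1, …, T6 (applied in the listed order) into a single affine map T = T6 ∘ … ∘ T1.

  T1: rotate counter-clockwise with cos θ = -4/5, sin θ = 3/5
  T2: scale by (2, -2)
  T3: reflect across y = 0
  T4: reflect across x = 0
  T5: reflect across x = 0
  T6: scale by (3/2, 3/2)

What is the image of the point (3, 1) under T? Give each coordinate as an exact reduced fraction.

T1 rotate counter-clockwise with cos θ = -4/5, sin θ = 3/5: (3, 1) → (-3, 1)
T2 scale by (2, -2): (-3, 1) → (-6, -2)
T3 reflect across y = 0: (-6, -2) → (-6, 2)
T4 reflect across x = 0: (-6, 2) → (6, 2)
T5 reflect across x = 0: (6, 2) → (-6, 2)
T6 scale by (3/2, 3/2): (-6, 2) → (-9, 3)

T(p) = (-9, 3)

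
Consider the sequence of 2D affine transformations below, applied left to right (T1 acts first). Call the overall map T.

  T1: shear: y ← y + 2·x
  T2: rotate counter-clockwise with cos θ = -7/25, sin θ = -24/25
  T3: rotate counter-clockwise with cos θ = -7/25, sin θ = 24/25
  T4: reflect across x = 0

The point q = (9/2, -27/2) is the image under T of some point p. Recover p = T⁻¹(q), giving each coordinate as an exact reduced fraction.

T1 = [1 0 0; 2 1 0; 0 0 1]
T2·T1 = [41/25 24/25 0; -38/25 -7/25 0; 0 0 1]
T3·…·T1 = [1 0 0; 2 1 0; 0 0 1]
T4·…·T1 = [-1 0 0; 2 1 0; 0 0 1]
det M = -1; M⁻¹ = [-1 0 0; 2 1 0; 0 0 1]
M⁻¹ · (9/2, -27/2)ᵀ = (-9/2, -9/2)ᵀ

p = (-9/2, -9/2)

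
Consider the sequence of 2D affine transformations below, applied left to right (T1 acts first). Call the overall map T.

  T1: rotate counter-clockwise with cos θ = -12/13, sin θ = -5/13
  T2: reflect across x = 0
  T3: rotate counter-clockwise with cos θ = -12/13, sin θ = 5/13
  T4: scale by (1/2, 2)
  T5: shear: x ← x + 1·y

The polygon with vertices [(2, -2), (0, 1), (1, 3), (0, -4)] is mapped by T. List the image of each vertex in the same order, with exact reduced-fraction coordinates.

image vertices: (-235/169, 4/169), (298/169, 238/169), (2149/338, 954/169), (-1192/169, -952/169)

T1 rotate counter-clockwise with cos θ = -12/13, sin θ = -5/13: (2, -2) → (-34/13, 14/13); (0, 1) → (5/13, -12/13); (1, 3) → (3/13, -41/13); (0, -4) → (-20/13, 48/13)
T2 reflect across x = 0: (-34/13, 14/13) → (34/13, 14/13); (5/13, -12/13) → (-5/13, -12/13); (3/13, -41/13) → (-3/13, -41/13); (-20/13, 48/13) → (20/13, 48/13)
T3 rotate counter-clockwise with cos θ = -12/13, sin θ = 5/13: (34/13, 14/13) → (-478/169, 2/169); (-5/13, -12/13) → (120/169, 119/169); (-3/13, -41/13) → (241/169, 477/169); (20/13, 48/13) → (-480/169, -476/169)
T4 scale by (1/2, 2): (-478/169, 2/169) → (-239/169, 4/169); (120/169, 119/169) → (60/169, 238/169); (241/169, 477/169) → (241/338, 954/169); (-480/169, -476/169) → (-240/169, -952/169)
T5 shear: x ← x + 1·y: (-239/169, 4/169) → (-235/169, 4/169); (60/169, 238/169) → (298/169, 238/169); (241/338, 954/169) → (2149/338, 954/169); (-240/169, -952/169) → (-1192/169, -952/169)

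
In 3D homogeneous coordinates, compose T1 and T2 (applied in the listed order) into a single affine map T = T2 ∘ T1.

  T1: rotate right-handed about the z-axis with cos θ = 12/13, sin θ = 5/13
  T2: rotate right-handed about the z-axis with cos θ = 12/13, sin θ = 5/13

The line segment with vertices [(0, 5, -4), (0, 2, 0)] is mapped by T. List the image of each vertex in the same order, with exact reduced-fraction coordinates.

T1 rotate right-handed about the z-axis with cos θ = 12/13, sin θ = 5/13: (0, 5, -4) → (-25/13, 60/13, -4); (0, 2, 0) → (-10/13, 24/13, 0)
T2 rotate right-handed about the z-axis with cos θ = 12/13, sin θ = 5/13: (-25/13, 60/13, -4) → (-600/169, 595/169, -4); (-10/13, 24/13, 0) → (-240/169, 238/169, 0)

image vertices: (-600/169, 595/169, -4), (-240/169, 238/169, 0)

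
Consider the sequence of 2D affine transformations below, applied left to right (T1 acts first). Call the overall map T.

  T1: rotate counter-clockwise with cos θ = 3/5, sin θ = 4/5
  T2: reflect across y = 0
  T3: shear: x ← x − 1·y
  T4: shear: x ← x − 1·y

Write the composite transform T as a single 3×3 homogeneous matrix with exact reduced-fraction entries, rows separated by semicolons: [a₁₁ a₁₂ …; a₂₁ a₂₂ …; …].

T1 = [3/5 -4/5 0; 4/5 3/5 0; 0 0 1]
T2·T1 = [3/5 -4/5 0; -4/5 -3/5 0; 0 0 1]
T3·…·T1 = [7/5 -1/5 0; -4/5 -3/5 0; 0 0 1]
T4·…·T1 = [11/5 2/5 0; -4/5 -3/5 0; 0 0 1]

T = [11/5 2/5 0; -4/5 -3/5 0; 0 0 1]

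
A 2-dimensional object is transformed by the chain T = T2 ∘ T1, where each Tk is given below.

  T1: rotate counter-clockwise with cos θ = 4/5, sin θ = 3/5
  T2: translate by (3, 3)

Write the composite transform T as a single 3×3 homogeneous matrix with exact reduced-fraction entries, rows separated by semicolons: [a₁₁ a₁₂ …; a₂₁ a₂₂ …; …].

T1 = [4/5 -3/5 0; 3/5 4/5 0; 0 0 1]
T2·T1 = [4/5 -3/5 3; 3/5 4/5 3; 0 0 1]

T = [4/5 -3/5 3; 3/5 4/5 3; 0 0 1]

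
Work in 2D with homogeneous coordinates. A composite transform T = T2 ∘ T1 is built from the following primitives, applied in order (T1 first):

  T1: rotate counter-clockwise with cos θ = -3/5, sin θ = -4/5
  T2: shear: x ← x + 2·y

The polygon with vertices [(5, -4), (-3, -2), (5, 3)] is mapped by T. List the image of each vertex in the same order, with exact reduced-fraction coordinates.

image vertices: (-47/5, -8/5), (37/5, 18/5), (-61/5, -29/5)

T1 rotate counter-clockwise with cos θ = -3/5, sin θ = -4/5: (5, -4) → (-31/5, -8/5); (-3, -2) → (1/5, 18/5); (5, 3) → (-3/5, -29/5)
T2 shear: x ← x + 2·y: (-31/5, -8/5) → (-47/5, -8/5); (1/5, 18/5) → (37/5, 18/5); (-3/5, -29/5) → (-61/5, -29/5)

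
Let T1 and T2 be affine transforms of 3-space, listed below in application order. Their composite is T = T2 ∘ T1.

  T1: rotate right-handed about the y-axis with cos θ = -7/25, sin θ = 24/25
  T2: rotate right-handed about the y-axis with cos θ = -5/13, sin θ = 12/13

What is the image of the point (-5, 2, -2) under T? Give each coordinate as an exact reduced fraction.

T(p) = (1673/325, 2, -514/325)

T1 rotate right-handed about the y-axis with cos θ = -7/25, sin θ = 24/25: (-5, 2, -2) → (-13/25, 2, 134/25)
T2 rotate right-handed about the y-axis with cos θ = -5/13, sin θ = 12/13: (-13/25, 2, 134/25) → (1673/325, 2, -514/325)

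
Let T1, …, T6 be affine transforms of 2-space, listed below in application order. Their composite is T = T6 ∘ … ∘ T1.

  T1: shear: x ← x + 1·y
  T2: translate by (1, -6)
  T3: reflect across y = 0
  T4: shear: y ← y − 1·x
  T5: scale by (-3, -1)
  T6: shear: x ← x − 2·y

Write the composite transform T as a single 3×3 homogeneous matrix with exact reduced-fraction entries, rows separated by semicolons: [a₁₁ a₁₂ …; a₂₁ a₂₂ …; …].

T = [-5 -7 7; 1 2 -5; 0 0 1]

T1 = [1 1 0; 0 1 0; 0 0 1]
T2·T1 = [1 1 1; 0 1 -6; 0 0 1]
T3·…·T1 = [1 1 1; 0 -1 6; 0 0 1]
T4·…·T1 = [1 1 1; -1 -2 5; 0 0 1]
T5·…·T1 = [-3 -3 -3; 1 2 -5; 0 0 1]
T6·…·T1 = [-5 -7 7; 1 2 -5; 0 0 1]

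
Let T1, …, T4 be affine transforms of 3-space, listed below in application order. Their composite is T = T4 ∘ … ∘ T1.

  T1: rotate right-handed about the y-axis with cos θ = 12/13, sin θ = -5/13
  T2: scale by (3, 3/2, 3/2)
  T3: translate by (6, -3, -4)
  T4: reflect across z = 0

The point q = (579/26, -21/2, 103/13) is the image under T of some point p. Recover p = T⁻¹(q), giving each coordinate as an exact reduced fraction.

p = (4, -5, -9/2)

T1 = [12/13 0 -5/13 0; 0 1 0 0; 5/13 0 12/13 0; 0 0 0 1]
T2·T1 = [36/13 0 -15/13 0; 0 3/2 0 0; 15/26 0 18/13 0; 0 0 0 1]
T3·…·T1 = [36/13 0 -15/13 6; 0 3/2 0 -3; 15/26 0 18/13 -4; 0 0 0 1]
T4·…·T1 = [36/13 0 -15/13 6; 0 3/2 0 -3; -15/26 0 -18/13 4; 0 0 0 1]
det M = -27/4; M⁻¹ = [4/13 0 -10/39 -32/39; 0 2/3 0 2; -5/39 0 -8/13 42/13; 0 0 0 1]
M⁻¹ · (579/26, -21/2, 103/13)ᵀ = (4, -5, -9/2)ᵀ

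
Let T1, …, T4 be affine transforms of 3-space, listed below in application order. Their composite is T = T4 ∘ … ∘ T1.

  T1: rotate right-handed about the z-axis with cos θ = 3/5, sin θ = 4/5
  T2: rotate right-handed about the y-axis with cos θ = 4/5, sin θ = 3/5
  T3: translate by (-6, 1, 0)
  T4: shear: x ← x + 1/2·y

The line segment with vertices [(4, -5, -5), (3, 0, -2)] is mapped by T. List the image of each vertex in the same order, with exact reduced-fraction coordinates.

T1 rotate right-handed about the z-axis with cos θ = 3/5, sin θ = 4/5: (4, -5, -5) → (32/5, 1/5, -5); (3, 0, -2) → (9/5, 12/5, -2)
T2 rotate right-handed about the y-axis with cos θ = 4/5, sin θ = 3/5: (32/5, 1/5, -5) → (53/25, 1/5, -196/25); (9/5, 12/5, -2) → (6/25, 12/5, -67/25)
T3 translate by (-6, 1, 0): (53/25, 1/5, -196/25) → (-97/25, 6/5, -196/25); (6/25, 12/5, -67/25) → (-144/25, 17/5, -67/25)
T4 shear: x ← x + 1/2·y: (-97/25, 6/5, -196/25) → (-82/25, 6/5, -196/25); (-144/25, 17/5, -67/25) → (-203/50, 17/5, -67/25)

image vertices: (-82/25, 6/5, -196/25), (-203/50, 17/5, -67/25)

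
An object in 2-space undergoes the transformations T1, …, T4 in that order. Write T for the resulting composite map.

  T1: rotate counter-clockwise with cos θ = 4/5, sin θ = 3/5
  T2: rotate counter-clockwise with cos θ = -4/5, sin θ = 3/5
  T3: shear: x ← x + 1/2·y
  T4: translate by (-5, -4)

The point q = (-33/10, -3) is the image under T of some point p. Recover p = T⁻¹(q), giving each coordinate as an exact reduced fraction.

T1 = [4/5 -3/5 0; 3/5 4/5 0; 0 0 1]
T2·T1 = [-1 0 0; 0 -1 0; 0 0 1]
T3·…·T1 = [-1 -1/2 0; 0 -1 0; 0 0 1]
T4·…·T1 = [-1 -1/2 -5; 0 -1 -4; 0 0 1]
det M = 1; M⁻¹ = [-1 1/2 -3; 0 -1 -4; 0 0 1]
M⁻¹ · (-33/10, -3)ᵀ = (-6/5, -1)ᵀ

p = (-6/5, -1)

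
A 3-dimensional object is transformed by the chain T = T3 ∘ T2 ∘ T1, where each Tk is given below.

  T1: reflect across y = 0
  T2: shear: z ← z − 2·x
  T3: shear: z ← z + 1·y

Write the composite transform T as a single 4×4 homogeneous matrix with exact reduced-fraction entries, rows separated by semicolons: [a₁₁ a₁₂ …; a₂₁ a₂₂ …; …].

T = [1 0 0 0; 0 -1 0 0; -2 -1 1 0; 0 0 0 1]

T1 = [1 0 0 0; 0 -1 0 0; 0 0 1 0; 0 0 0 1]
T2·T1 = [1 0 0 0; 0 -1 0 0; -2 0 1 0; 0 0 0 1]
T3·…·T1 = [1 0 0 0; 0 -1 0 0; -2 -1 1 0; 0 0 0 1]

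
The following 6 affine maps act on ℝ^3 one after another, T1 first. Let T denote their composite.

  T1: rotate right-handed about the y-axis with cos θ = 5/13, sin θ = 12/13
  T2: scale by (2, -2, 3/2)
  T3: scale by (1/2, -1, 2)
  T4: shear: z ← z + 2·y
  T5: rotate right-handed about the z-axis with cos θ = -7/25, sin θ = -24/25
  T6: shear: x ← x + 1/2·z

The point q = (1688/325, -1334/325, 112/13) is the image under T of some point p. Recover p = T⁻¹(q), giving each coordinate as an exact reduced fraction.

p = (0, 1, 4)

T1 = [5/13 0 12/13 0; 0 1 0 0; -12/13 0 5/13 0; 0 0 0 1]
T2·T1 = [10/13 0 24/13 0; 0 -2 0 0; -18/13 0 15/26 0; 0 0 0 1]
T3·…·T1 = [5/13 0 12/13 0; 0 2 0 0; -36/13 0 15/13 0; 0 0 0 1]
T4·…·T1 = [5/13 0 12/13 0; 0 2 0 0; -36/13 4 15/13 0; 0 0 0 1]
T5·…·T1 = [-7/65 48/25 -84/325 0; -24/65 -14/25 -288/325 0; -36/13 4 15/13 0; 0 0 0 1]
T6·…·T1 = [-97/65 98/25 207/650 0; -24/65 -14/25 -288/325 0; -36/13 4 15/13 0; 0 0 0 1]
det M = 6; M⁻¹ = [157/325 -176/325 -357/650 0; 12/25 -7/50 -6/25 0; -164/325 -794/975 371/975 0; 0 0 0 1]
M⁻¹ · (1688/325, -1334/325, 112/13)ᵀ = (0, 1, 4)ᵀ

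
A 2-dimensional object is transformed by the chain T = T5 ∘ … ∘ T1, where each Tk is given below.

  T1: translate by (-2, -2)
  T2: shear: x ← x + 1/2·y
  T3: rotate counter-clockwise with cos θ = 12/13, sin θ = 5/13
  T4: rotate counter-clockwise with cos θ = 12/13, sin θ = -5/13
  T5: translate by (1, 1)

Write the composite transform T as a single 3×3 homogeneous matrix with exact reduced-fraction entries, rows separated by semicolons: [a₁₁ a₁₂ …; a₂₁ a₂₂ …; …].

T = [1 1/2 -2; 0 1 -1; 0 0 1]

T1 = [1 0 -2; 0 1 -2; 0 0 1]
T2·T1 = [1 1/2 -3; 0 1 -2; 0 0 1]
T3·…·T1 = [12/13 1/13 -2; 5/13 29/26 -3; 0 0 1]
T4·…·T1 = [1 1/2 -3; 0 1 -2; 0 0 1]
T5·…·T1 = [1 1/2 -2; 0 1 -1; 0 0 1]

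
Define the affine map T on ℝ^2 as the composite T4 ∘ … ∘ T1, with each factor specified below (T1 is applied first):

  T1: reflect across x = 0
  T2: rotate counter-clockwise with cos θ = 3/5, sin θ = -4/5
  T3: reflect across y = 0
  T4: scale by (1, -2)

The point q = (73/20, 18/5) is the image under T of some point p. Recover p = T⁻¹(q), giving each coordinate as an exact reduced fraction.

p = (-3/4, 4)

T1 = [-1 0 0; 0 1 0; 0 0 1]
T2·T1 = [-3/5 4/5 0; 4/5 3/5 0; 0 0 1]
T3·…·T1 = [-3/5 4/5 0; -4/5 -3/5 0; 0 0 1]
T4·…·T1 = [-3/5 4/5 0; 8/5 6/5 0; 0 0 1]
det M = -2; M⁻¹ = [-3/5 2/5 0; 4/5 3/10 0; 0 0 1]
M⁻¹ · (73/20, 18/5)ᵀ = (-3/4, 4)ᵀ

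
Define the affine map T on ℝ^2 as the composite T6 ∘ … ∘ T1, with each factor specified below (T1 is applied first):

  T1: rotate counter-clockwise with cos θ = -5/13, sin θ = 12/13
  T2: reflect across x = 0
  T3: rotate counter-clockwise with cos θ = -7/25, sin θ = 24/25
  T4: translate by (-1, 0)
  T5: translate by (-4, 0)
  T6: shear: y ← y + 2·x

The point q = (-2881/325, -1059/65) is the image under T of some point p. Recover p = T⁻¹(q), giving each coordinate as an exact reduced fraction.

p = (4, 1)

T1 = [-5/13 -12/13 0; 12/13 -5/13 0; 0 0 1]
T2·T1 = [5/13 12/13 0; 12/13 -5/13 0; 0 0 1]
T3·…·T1 = [-323/325 36/325 0; 36/325 323/325 0; 0 0 1]
T4·…·T1 = [-323/325 36/325 -1; 36/325 323/325 0; 0 0 1]
T5·…·T1 = [-323/325 36/325 -5; 36/325 323/325 0; 0 0 1]
T6·…·T1 = [-323/325 36/325 -5; -122/65 79/65 -10; 0 0 1]
det M = -1; M⁻¹ = [-79/65 36/325 -323/65; -122/65 323/325 36/65; 0 0 1]
M⁻¹ · (-2881/325, -1059/65)ᵀ = (4, 1)ᵀ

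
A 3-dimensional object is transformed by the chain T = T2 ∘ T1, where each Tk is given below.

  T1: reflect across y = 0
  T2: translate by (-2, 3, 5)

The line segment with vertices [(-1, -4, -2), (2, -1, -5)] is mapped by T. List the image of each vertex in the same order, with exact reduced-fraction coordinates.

T1 reflect across y = 0: (-1, -4, -2) → (-1, 4, -2); (2, -1, -5) → (2, 1, -5)
T2 translate by (-2, 3, 5): (-1, 4, -2) → (-3, 7, 3); (2, 1, -5) → (0, 4, 0)

image vertices: (-3, 7, 3), (0, 4, 0)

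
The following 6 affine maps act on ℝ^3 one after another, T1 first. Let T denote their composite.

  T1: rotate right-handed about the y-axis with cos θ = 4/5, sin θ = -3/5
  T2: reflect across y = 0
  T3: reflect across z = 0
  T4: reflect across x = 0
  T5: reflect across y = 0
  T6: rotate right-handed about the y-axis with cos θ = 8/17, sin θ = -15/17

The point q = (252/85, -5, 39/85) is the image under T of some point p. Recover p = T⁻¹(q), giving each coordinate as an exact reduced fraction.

T1 = [4/5 0 -3/5 0; 0 1 0 0; 3/5 0 4/5 0; 0 0 0 1]
T2·T1 = [4/5 0 -3/5 0; 0 -1 0 0; 3/5 0 4/5 0; 0 0 0 1]
T3·…·T1 = [4/5 0 -3/5 0; 0 -1 0 0; -3/5 0 -4/5 0; 0 0 0 1]
T4·…·T1 = [-4/5 0 3/5 0; 0 -1 0 0; -3/5 0 -4/5 0; 0 0 0 1]
T5·…·T1 = [-4/5 0 3/5 0; 0 1 0 0; -3/5 0 -4/5 0; 0 0 0 1]
T6·…·T1 = [13/85 0 84/85 0; 0 1 0 0; -84/85 0 13/85 0; 0 0 0 1]
det M = 1; M⁻¹ = [13/85 0 -84/85 0; 0 1 0 0; 84/85 0 13/85 0; 0 0 0 1]
M⁻¹ · (252/85, -5, 39/85)ᵀ = (0, -5, 3)ᵀ

p = (0, -5, 3)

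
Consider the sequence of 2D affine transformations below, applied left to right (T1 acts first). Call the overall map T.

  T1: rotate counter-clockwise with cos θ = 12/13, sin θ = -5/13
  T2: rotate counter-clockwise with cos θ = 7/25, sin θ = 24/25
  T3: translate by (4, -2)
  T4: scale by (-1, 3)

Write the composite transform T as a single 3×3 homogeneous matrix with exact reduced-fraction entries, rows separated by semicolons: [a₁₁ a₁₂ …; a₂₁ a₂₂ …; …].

T = [-204/325 253/325 -4; 759/325 612/325 -6; 0 0 1]

T1 = [12/13 5/13 0; -5/13 12/13 0; 0 0 1]
T2·T1 = [204/325 -253/325 0; 253/325 204/325 0; 0 0 1]
T3·…·T1 = [204/325 -253/325 4; 253/325 204/325 -2; 0 0 1]
T4·…·T1 = [-204/325 253/325 -4; 759/325 612/325 -6; 0 0 1]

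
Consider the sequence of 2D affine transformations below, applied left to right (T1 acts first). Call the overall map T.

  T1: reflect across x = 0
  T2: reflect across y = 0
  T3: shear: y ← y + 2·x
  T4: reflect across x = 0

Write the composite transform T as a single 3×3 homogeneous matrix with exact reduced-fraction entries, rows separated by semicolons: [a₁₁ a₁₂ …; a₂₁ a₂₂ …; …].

T = [1 0 0; -2 -1 0; 0 0 1]

T1 = [-1 0 0; 0 1 0; 0 0 1]
T2·T1 = [-1 0 0; 0 -1 0; 0 0 1]
T3·…·T1 = [-1 0 0; -2 -1 0; 0 0 1]
T4·…·T1 = [1 0 0; -2 -1 0; 0 0 1]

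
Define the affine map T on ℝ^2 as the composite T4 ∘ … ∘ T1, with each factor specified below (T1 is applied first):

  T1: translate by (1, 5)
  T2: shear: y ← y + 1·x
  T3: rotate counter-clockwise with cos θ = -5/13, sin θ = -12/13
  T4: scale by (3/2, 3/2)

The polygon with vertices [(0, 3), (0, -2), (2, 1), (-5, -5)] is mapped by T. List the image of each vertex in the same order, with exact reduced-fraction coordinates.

T1 translate by (1, 5): (0, 3) → (1, 8); (0, -2) → (1, 3); (2, 1) → (3, 6); (-5, -5) → (-4, 0)
T2 shear: y ← y + 1·x: (1, 8) → (1, 9); (1, 3) → (1, 4); (3, 6) → (3, 9); (-4, 0) → (-4, -4)
T3 rotate counter-clockwise with cos θ = -5/13, sin θ = -12/13: (1, 9) → (103/13, -57/13); (1, 4) → (43/13, -32/13); (3, 9) → (93/13, -81/13); (-4, -4) → (-28/13, 68/13)
T4 scale by (3/2, 3/2): (103/13, -57/13) → (309/26, -171/26); (43/13, -32/13) → (129/26, -48/13); (93/13, -81/13) → (279/26, -243/26); (-28/13, 68/13) → (-42/13, 102/13)

image vertices: (309/26, -171/26), (129/26, -48/13), (279/26, -243/26), (-42/13, 102/13)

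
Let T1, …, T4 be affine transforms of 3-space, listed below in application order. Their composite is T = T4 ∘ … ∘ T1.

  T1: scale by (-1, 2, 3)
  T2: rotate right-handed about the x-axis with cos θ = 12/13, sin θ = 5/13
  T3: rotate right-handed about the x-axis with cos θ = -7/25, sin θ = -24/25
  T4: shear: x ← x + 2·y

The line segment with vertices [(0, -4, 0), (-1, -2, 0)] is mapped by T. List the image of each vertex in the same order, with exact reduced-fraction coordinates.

image vertices: (-576/325, -288/325, 2584/325), (37/325, -144/325, 1292/325)

T1 scale by (-1, 2, 3): (0, -4, 0) → (0, -8, 0); (-1, -2, 0) → (1, -4, 0)
T2 rotate right-handed about the x-axis with cos θ = 12/13, sin θ = 5/13: (0, -8, 0) → (0, -96/13, -40/13); (1, -4, 0) → (1, -48/13, -20/13)
T3 rotate right-handed about the x-axis with cos θ = -7/25, sin θ = -24/25: (0, -96/13, -40/13) → (0, -288/325, 2584/325); (1, -48/13, -20/13) → (1, -144/325, 1292/325)
T4 shear: x ← x + 2·y: (0, -288/325, 2584/325) → (-576/325, -288/325, 2584/325); (1, -144/325, 1292/325) → (37/325, -144/325, 1292/325)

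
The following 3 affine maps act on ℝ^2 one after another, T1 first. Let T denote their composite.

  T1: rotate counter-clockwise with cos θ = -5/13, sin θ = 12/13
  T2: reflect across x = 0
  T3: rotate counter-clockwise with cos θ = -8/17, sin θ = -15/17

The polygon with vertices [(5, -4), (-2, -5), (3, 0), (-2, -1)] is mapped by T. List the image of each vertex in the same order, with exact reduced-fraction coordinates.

T1 rotate counter-clockwise with cos θ = -5/13, sin θ = 12/13: (5, -4) → (23/13, 80/13); (-2, -5) → (70/13, 1/13); (3, 0) → (-15/13, 36/13); (-2, -1) → (22/13, -19/13)
T2 reflect across x = 0: (23/13, 80/13) → (-23/13, 80/13); (70/13, 1/13) → (-70/13, 1/13); (-15/13, 36/13) → (15/13, 36/13); (22/13, -19/13) → (-22/13, -19/13)
T3 rotate counter-clockwise with cos θ = -8/17, sin θ = -15/17: (-23/13, 80/13) → (1384/221, -295/221); (-70/13, 1/13) → (575/221, 1042/221); (15/13, 36/13) → (420/221, -513/221); (-22/13, -19/13) → (-109/221, 482/221)

image vertices: (1384/221, -295/221), (575/221, 1042/221), (420/221, -513/221), (-109/221, 482/221)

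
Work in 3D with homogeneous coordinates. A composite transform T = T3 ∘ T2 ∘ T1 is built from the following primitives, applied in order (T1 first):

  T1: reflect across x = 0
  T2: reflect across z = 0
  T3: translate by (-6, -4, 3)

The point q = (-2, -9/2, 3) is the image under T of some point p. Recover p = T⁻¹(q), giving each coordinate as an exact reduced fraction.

p = (-4, -1/2, 0)

T1 = [-1 0 0 0; 0 1 0 0; 0 0 1 0; 0 0 0 1]
T2·T1 = [-1 0 0 0; 0 1 0 0; 0 0 -1 0; 0 0 0 1]
T3·…·T1 = [-1 0 0 -6; 0 1 0 -4; 0 0 -1 3; 0 0 0 1]
det M = 1; M⁻¹ = [-1 0 0 -6; 0 1 0 4; 0 0 -1 3; 0 0 0 1]
M⁻¹ · (-2, -9/2, 3)ᵀ = (-4, -1/2, 0)ᵀ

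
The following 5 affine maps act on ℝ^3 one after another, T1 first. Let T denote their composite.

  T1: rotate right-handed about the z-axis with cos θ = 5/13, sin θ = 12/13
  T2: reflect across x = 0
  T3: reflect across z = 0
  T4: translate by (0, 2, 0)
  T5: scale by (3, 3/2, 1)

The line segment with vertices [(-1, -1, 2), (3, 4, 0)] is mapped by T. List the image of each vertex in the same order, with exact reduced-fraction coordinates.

image vertices: (-21/13, 27/26, -2), (99/13, 123/13, 0)

T1 rotate right-handed about the z-axis with cos θ = 5/13, sin θ = 12/13: (-1, -1, 2) → (7/13, -17/13, 2); (3, 4, 0) → (-33/13, 56/13, 0)
T2 reflect across x = 0: (7/13, -17/13, 2) → (-7/13, -17/13, 2); (-33/13, 56/13, 0) → (33/13, 56/13, 0)
T3 reflect across z = 0: (-7/13, -17/13, 2) → (-7/13, -17/13, -2); (33/13, 56/13, 0) → (33/13, 56/13, 0)
T4 translate by (0, 2, 0): (-7/13, -17/13, -2) → (-7/13, 9/13, -2); (33/13, 56/13, 0) → (33/13, 82/13, 0)
T5 scale by (3, 3/2, 1): (-7/13, 9/13, -2) → (-21/13, 27/26, -2); (33/13, 82/13, 0) → (99/13, 123/13, 0)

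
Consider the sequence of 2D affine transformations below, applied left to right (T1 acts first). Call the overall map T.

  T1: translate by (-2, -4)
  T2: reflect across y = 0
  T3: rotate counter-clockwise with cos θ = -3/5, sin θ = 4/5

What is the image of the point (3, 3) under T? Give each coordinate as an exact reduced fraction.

T(p) = (-7/5, 1/5)

T1 translate by (-2, -4): (3, 3) → (1, -1)
T2 reflect across y = 0: (1, -1) → (1, 1)
T3 rotate counter-clockwise with cos θ = -3/5, sin θ = 4/5: (1, 1) → (-7/5, 1/5)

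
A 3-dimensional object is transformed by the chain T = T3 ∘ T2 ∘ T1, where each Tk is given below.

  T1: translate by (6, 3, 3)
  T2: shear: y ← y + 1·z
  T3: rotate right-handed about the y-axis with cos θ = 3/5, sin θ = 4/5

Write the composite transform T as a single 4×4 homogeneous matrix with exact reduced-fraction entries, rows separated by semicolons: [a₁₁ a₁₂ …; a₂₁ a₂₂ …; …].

T1 = [1 0 0 6; 0 1 0 3; 0 0 1 3; 0 0 0 1]
T2·T1 = [1 0 0 6; 0 1 1 6; 0 0 1 3; 0 0 0 1]
T3·…·T1 = [3/5 0 4/5 6; 0 1 1 6; -4/5 0 3/5 -3; 0 0 0 1]

T = [3/5 0 4/5 6; 0 1 1 6; -4/5 0 3/5 -3; 0 0 0 1]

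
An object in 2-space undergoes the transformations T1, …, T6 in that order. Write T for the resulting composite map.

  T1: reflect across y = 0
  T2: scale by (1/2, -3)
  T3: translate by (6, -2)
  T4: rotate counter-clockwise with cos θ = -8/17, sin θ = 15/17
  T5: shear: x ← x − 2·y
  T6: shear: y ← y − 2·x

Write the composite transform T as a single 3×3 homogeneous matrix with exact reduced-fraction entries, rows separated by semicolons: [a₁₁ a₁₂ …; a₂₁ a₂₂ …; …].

T = [-19/17 3/17 -230/17; 91/34 -30/17 566/17; 0 0 1]

T1 = [1 0 0; 0 -1 0; 0 0 1]
T2·T1 = [1/2 0 0; 0 3 0; 0 0 1]
T3·…·T1 = [1/2 0 6; 0 3 -2; 0 0 1]
T4·…·T1 = [-4/17 -45/17 -18/17; 15/34 -24/17 106/17; 0 0 1]
T5·…·T1 = [-19/17 3/17 -230/17; 15/34 -24/17 106/17; 0 0 1]
T6·…·T1 = [-19/17 3/17 -230/17; 91/34 -30/17 566/17; 0 0 1]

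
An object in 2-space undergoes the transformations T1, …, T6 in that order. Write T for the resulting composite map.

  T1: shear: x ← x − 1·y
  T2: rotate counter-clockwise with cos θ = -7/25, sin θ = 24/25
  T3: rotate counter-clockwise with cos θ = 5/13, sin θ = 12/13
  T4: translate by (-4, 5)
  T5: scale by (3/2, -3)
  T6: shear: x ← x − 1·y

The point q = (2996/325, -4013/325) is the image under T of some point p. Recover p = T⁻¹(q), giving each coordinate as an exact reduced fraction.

p = (-4/3, 2/3)

T1 = [1 -1 0; 0 1 0; 0 0 1]
T2·T1 = [-7/25 -17/25 0; 24/25 -31/25 0; 0 0 1]
T3·…·T1 = [-323/325 287/325 0; 36/325 -359/325 0; 0 0 1]
T4·…·T1 = [-323/325 287/325 -4; 36/325 -359/325 5; 0 0 1]
T5·…·T1 = [-969/650 861/650 -6; -108/325 1077/325 -15; 0 0 1]
T6·…·T1 = [-753/650 -1293/650 9; -108/325 1077/325 -15; 0 0 1]
det M = -9/2; M⁻¹ = [-718/975 -431/975 -1/325; -24/325 251/975 1471/325; 0 0 1]
M⁻¹ · (2996/325, -4013/325)ᵀ = (-4/3, 2/3)ᵀ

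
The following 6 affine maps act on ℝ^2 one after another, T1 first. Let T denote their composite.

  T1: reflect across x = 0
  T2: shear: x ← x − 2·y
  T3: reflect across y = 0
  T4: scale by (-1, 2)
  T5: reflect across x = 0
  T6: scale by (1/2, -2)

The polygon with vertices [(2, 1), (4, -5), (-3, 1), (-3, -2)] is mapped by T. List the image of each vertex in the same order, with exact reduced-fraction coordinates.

T1 reflect across x = 0: (2, 1) → (-2, 1); (4, -5) → (-4, -5); (-3, 1) → (3, 1); (-3, -2) → (3, -2)
T2 shear: x ← x − 2·y: (-2, 1) → (-4, 1); (-4, -5) → (6, -5); (3, 1) → (1, 1); (3, -2) → (7, -2)
T3 reflect across y = 0: (-4, 1) → (-4, -1); (6, -5) → (6, 5); (1, 1) → (1, -1); (7, -2) → (7, 2)
T4 scale by (-1, 2): (-4, -1) → (4, -2); (6, 5) → (-6, 10); (1, -1) → (-1, -2); (7, 2) → (-7, 4)
T5 reflect across x = 0: (4, -2) → (-4, -2); (-6, 10) → (6, 10); (-1, -2) → (1, -2); (-7, 4) → (7, 4)
T6 scale by (1/2, -2): (-4, -2) → (-2, 4); (6, 10) → (3, -20); (1, -2) → (1/2, 4); (7, 4) → (7/2, -8)

image vertices: (-2, 4), (3, -20), (1/2, 4), (7/2, -8)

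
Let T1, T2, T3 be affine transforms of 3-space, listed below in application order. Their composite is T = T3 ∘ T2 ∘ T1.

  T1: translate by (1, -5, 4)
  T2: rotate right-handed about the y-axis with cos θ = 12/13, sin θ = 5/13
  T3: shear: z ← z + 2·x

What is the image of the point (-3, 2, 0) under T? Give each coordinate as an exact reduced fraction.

T1 translate by (1, -5, 4): (-3, 2, 0) → (-2, -3, 4)
T2 rotate right-handed about the y-axis with cos θ = 12/13, sin θ = 5/13: (-2, -3, 4) → (-4/13, -3, 58/13)
T3 shear: z ← z + 2·x: (-4/13, -3, 58/13) → (-4/13, -3, 50/13)

T(p) = (-4/13, -3, 50/13)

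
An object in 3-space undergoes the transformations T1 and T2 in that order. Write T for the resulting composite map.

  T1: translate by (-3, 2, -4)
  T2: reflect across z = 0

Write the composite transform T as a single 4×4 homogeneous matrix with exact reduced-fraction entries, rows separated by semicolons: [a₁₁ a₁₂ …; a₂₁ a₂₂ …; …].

T = [1 0 0 -3; 0 1 0 2; 0 0 -1 4; 0 0 0 1]

T1 = [1 0 0 -3; 0 1 0 2; 0 0 1 -4; 0 0 0 1]
T2·T1 = [1 0 0 -3; 0 1 0 2; 0 0 -1 4; 0 0 0 1]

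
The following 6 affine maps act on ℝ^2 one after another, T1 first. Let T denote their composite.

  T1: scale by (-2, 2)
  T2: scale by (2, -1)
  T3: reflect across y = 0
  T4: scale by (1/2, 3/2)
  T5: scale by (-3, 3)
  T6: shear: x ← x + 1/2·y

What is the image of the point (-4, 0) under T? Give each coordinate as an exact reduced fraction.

T(p) = (-24, 0)

T1 scale by (-2, 2): (-4, 0) → (8, 0)
T2 scale by (2, -1): (8, 0) → (16, 0)
T3 reflect across y = 0: (16, 0) → (16, 0)
T4 scale by (1/2, 3/2): (16, 0) → (8, 0)
T5 scale by (-3, 3): (8, 0) → (-24, 0)
T6 shear: x ← x + 1/2·y: (-24, 0) → (-24, 0)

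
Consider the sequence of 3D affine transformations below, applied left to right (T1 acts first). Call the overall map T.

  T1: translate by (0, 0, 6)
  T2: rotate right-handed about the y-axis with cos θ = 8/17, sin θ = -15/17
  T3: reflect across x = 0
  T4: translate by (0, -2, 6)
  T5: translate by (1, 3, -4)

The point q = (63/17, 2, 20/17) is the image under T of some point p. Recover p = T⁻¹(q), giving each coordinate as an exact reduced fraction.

T1 = [1 0 0 0; 0 1 0 0; 0 0 1 6; 0 0 0 1]
T2·T1 = [8/17 0 -15/17 -90/17; 0 1 0 0; 15/17 0 8/17 48/17; 0 0 0 1]
T3·…·T1 = [-8/17 0 15/17 90/17; 0 1 0 0; 15/17 0 8/17 48/17; 0 0 0 1]
T4·…·T1 = [-8/17 0 15/17 90/17; 0 1 0 -2; 15/17 0 8/17 150/17; 0 0 0 1]
T5·…·T1 = [-8/17 0 15/17 107/17; 0 1 0 1; 15/17 0 8/17 82/17; 0 0 0 1]
det M = -1; M⁻¹ = [-8/17 0 15/17 -22/17; 0 1 0 -1; 15/17 0 8/17 -133/17; 0 0 0 1]
M⁻¹ · (63/17, 2, 20/17)ᵀ = (-2, 1, -4)ᵀ

p = (-2, 1, -4)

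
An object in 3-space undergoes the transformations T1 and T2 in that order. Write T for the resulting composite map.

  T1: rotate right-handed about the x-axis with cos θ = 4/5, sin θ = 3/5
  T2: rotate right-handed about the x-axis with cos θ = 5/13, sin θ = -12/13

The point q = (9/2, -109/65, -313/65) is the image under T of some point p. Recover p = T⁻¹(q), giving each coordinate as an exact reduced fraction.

p = (9/2, 1, -5)

T1 = [1 0 0 0; 0 4/5 -3/5 0; 0 3/5 4/5 0; 0 0 0 1]
T2·T1 = [1 0 0 0; 0 56/65 33/65 0; 0 -33/65 56/65 0; 0 0 0 1]
det M = 1; M⁻¹ = [1 0 0 0; 0 56/65 -33/65 0; 0 33/65 56/65 0; 0 0 0 1]
M⁻¹ · (9/2, -109/65, -313/65)ᵀ = (9/2, 1, -5)ᵀ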